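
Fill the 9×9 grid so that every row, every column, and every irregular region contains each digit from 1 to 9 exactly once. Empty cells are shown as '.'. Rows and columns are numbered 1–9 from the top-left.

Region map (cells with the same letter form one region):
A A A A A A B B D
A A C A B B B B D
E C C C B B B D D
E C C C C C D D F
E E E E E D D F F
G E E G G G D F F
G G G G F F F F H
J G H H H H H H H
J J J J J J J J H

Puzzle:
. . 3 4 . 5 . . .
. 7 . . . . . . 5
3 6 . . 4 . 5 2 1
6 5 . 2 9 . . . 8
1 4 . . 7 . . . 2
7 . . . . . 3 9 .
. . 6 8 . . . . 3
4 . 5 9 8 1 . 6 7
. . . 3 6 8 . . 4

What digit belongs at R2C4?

R3C4 = 7 (sole candidate).
R3C6 = 9 (sole candidate).
R5C4 = 5 (sole candidate).
R5C6 = 6 (sole candidate).
R5C8 = 3 (sole candidate).
R6C4 = 1 (sole candidate).
R6C9 = 6 (sole candidate).
R8C7 = 2 (sole candidate).
R1C9 = 9 (sole candidate).
R2C4 = 6: row 2 has {5,7}; col 4 has {1,2,3,4,5,7,8,9}; region has {3,4,5,7} → only 6 remains.

6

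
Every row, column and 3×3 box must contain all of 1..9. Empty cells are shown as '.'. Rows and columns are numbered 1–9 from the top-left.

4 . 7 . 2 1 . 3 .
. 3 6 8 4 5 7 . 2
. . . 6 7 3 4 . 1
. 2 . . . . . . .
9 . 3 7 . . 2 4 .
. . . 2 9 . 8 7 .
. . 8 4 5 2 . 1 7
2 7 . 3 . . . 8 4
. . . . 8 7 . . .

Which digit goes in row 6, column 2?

1

row 1, column 4 = 9: row 1 has {1,2,3,4,7}; col 4 has {2,3,4,6,7,8}; box has {1,2,3,4,5,6,7,8} → only 9 remains.
row 2, column 1 = 1: row 2 has {2,3,4,5,6,7,8}; col 1 has {2,4,9}; box has {3,4,6,7} → only 1 remains.
row 2, column 8 = 9: row 2 has {1,2,3,4,5,6,7,8}; col 8 has {1,3,4,7,8}; box has {1,2,3,4,7} → only 9 remains.
row 3, column 8 = 5: row 3 has {1,3,4,6,7}; col 8 has {1,3,4,7,8,9}; box has {1,2,3,4,7,9} → only 5 remains.
row 4, column 8 = 6: row 4 has {2}; col 8 has {1,3,4,5,7,8,9}; box has {2,4,7,8} → only 6 remains.
row 5, column 9 = 5: row 5 has {2,3,4,7,9}; col 9 has {1,2,4,7}; box has {2,4,6,7,8} → only 5 remains.
row 6, column 9 = 3: row 6 has {2,7,8,9}; col 9 has {1,2,4,5,7}; box has {2,4,5,6,7,8} → only 3 remains.
row 9, column 4 = 1: row 9 has {7,8}; col 4 has {2,3,4,6,7,8,9}; box has {2,3,4,5,7,8} → only 1 remains.
row 9, column 8 = 2: row 9 has {1,7,8}; col 8 has {1,3,4,5,6,7,8,9}; box has {1,4,7,8} → only 2 remains.
row 1, column 7 = 6: row 1 has {1,2,3,4,7,9}; col 7 has {2,4,7,8}; box has {1,2,3,4,5,7,9} → only 6 remains.
row 1, column 9 = 8: row 1 has {1,2,3,4,6,7,9}; col 9 has {1,2,3,4,5,7}; box has {1,2,3,4,5,6,7,9} → only 8 remains.
row 3, column 1 = 8: row 3 has {1,3,4,5,6,7}; col 1 has {1,2,4,9}; box has {1,3,4,6,7} → only 8 remains.
row 3, column 2 = 9: row 3 has {1,3,4,5,6,7,8}; col 2 has {2,3,7}; box has {1,3,4,6,7,8} → only 9 remains.
row 3, column 3 = 2: row 3 has {1,3,4,5,6,7,8,9}; col 3 has {3,6,7,8}; box has {1,3,4,6,7,8,9} → only 2 remains.
row 4, column 4 = 5: row 4 has {2,6}; col 4 has {1,2,3,4,6,7,8,9}; box has {2,7,9} → only 5 remains.
row 4, column 9 = 9: row 4 has {2,5,6}; col 9 has {1,2,3,4,5,7,8}; box has {2,3,4,5,6,7,8} → only 9 remains.
row 7, column 2 = 6: row 7 has {1,2,4,5,7,8}; col 2 has {2,3,7,9}; box has {2,7,8} → only 6 remains.
row 8, column 5 = 6: row 8 has {2,3,4,7,8}; col 5 has {2,4,5,7,8,9}; box has {1,2,3,4,5,7,8} → only 6 remains.
row 8, column 6 = 9: row 8 has {2,3,4,6,7,8}; col 6 has {1,2,3,5,7}; box has {1,2,3,4,5,6,7,8} → only 9 remains.
row 8, column 7 = 5: row 8 has {2,3,4,6,7,8,9}; col 7 has {2,4,6,7,8}; box has {1,2,4,7,8} → only 5 remains.
row 9, column 9 = 6: row 9 has {1,2,7,8}; col 9 has {1,2,3,4,5,7,8,9}; box has {1,2,4,5,7,8} → only 6 remains.
row 1, column 2 = 5: row 1 has {1,2,3,4,6,7,8,9}; col 2 has {2,3,6,7,9}; box has {1,2,3,4,6,7,8,9} → only 5 remains.
row 4, column 1 = 7: row 4 has {2,5,6,9}; col 1 has {1,2,4,8,9}; box has {2,3,9} → only 7 remains.
row 4, column 7 = 1: row 4 has {2,5,6,7,9}; col 7 has {2,4,5,6,7,8}; box has {2,3,4,5,6,7,8,9} → only 1 remains.
row 5, column 5 = 1: row 5 has {2,3,4,5,7,9}; col 5 has {2,4,5,6,7,8,9}; box has {2,5,7,9} → only 1 remains.
row 7, column 1 = 3: row 7 has {1,2,4,5,6,7,8}; col 1 has {1,2,4,7,8,9}; box has {2,6,7,8} → only 3 remains.
row 7, column 7 = 9: row 7 has {1,2,3,4,5,6,7,8}; col 7 has {1,2,4,5,6,7,8}; box has {1,2,4,5,6,7,8} → only 9 remains.
row 8, column 3 = 1: row 8 has {2,3,4,5,6,7,8,9}; col 3 has {2,3,6,7,8}; box has {2,3,6,7,8} → only 1 remains.
row 9, column 1 = 5: row 9 has {1,2,6,7,8}; col 1 has {1,2,3,4,7,8,9}; box has {1,2,3,6,7,8} → only 5 remains.
row 9, column 2 = 4: row 9 has {1,2,5,6,7,8}; col 2 has {2,3,5,6,7,9}; box has {1,2,3,5,6,7,8} → only 4 remains.
row 9, column 3 = 9: row 9 has {1,2,4,5,6,7,8}; col 3 has {1,2,3,6,7,8}; box has {1,2,3,4,5,6,7,8} → only 9 remains.
row 9, column 7 = 3: row 9 has {1,2,4,5,6,7,8,9}; col 7 has {1,2,4,5,6,7,8,9}; box has {1,2,4,5,6,7,8,9} → only 3 remains.
row 4, column 3 = 4: row 4 has {1,2,5,6,7,9}; col 3 has {1,2,3,6,7,8,9}; box has {2,3,7,9} → only 4 remains.
row 4, column 5 = 3: row 4 has {1,2,4,5,6,7,9}; col 5 has {1,2,4,5,6,7,8,9}; box has {1,2,5,7,9} → only 3 remains.
row 4, column 6 = 8: row 4 has {1,2,3,4,5,6,7,9}; col 6 has {1,2,3,5,7,9}; box has {1,2,3,5,7,9} → only 8 remains.
row 5, column 2 = 8: row 5 has {1,2,3,4,5,7,9}; col 2 has {2,3,4,5,6,7,9}; box has {2,3,4,7,9} → only 8 remains.
row 5, column 6 = 6: row 5 has {1,2,3,4,5,7,8,9}; col 6 has {1,2,3,5,7,8,9}; box has {1,2,3,5,7,8,9} → only 6 remains.
row 6, column 1 = 6: row 6 has {2,3,7,8,9}; col 1 has {1,2,3,4,5,7,8,9}; box has {2,3,4,7,8,9} → only 6 remains.
row 6, column 2 = 1: row 6 has {2,3,6,7,8,9}; col 2 has {2,3,4,5,6,7,8,9}; box has {2,3,4,6,7,8,9} → only 1 remains.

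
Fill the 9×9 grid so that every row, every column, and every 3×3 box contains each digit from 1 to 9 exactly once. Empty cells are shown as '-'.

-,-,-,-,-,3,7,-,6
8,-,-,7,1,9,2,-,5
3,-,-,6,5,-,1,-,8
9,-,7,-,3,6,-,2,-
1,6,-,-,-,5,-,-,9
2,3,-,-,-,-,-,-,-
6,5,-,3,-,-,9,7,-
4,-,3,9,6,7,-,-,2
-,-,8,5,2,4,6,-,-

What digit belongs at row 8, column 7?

8

row 1, column 1 = 5: row 1 has {3,6,7}; col 1 has {1,2,3,4,6,8,9}; box has {3,8} → only 5 remains.
row 2, column 2 = 4: row 2 has {1,2,5,7,8,9}; col 2 has {3,5,6}; box has {3,5,8} → only 4 remains.
row 2, column 3 = 6: row 2 has {1,2,4,5,7,8,9}; col 3 has {3,7,8}; box has {3,4,5,8} → only 6 remains.
row 2, column 8 = 3: row 2 has {1,2,4,5,6,7,8,9}; col 8 has {2,7}; box has {1,2,5,6,7,8} → only 3 remains.
row 3, column 6 = 2: row 3 has {1,3,5,6,8}; col 6 has {3,4,5,6,7,9}; box has {1,3,5,6,7,9} → only 2 remains.
row 4, column 2 = 8: row 4 has {2,3,6,7,9}; col 2 has {3,4,5,6}; box has {1,2,3,6,7,9} → only 8 remains.
row 5, column 3 = 4: row 5 has {1,5,6,9}; col 3 has {3,6,7,8}; box has {1,2,3,6,7,8,9} → only 4 remains.
row 5, column 8 = 8: row 5 has {1,4,5,6,9}; col 8 has {2,3,7}; box has {2,9} → only 8 remains.
row 6, column 3 = 5: row 6 has {2,3}; col 3 has {3,4,6,7,8}; box has {1,2,3,4,6,7,8,9} → only 5 remains.
row 6, column 7 = 4: row 6 has {2,3,5}; col 7 has {1,2,6,7,9}; box has {2,8,9} → only 4 remains.
row 7, column 5 = 8: row 7 has {3,5,6,7,9}; col 5 has {1,2,3,5,6}; box has {2,3,4,5,6,7,9} → only 8 remains.
row 7, column 6 = 1: row 7 has {3,5,6,7,8,9}; col 6 has {2,3,4,5,6,7,9}; box has {2,3,4,5,6,7,8,9} → only 1 remains.
row 7, column 9 = 4: row 7 has {1,3,5,6,7,8,9}; col 9 has {2,5,6,8,9}; box has {2,6,7,9} → only 4 remains.
row 8, column 2 = 1: row 8 has {2,3,4,6,7,9}; col 2 has {3,4,5,6,8}; box has {3,4,5,6,8} → only 1 remains.
row 8, column 8 = 5: row 8 has {1,2,3,4,6,7,9}; col 8 has {2,3,7,8}; box has {2,4,6,7,9} → only 5 remains.
row 9, column 1 = 7: row 9 has {2,4,5,6,8}; col 1 has {1,2,3,4,5,6,8,9}; box has {1,3,4,5,6,8} → only 7 remains.
row 9, column 2 = 9: row 9 has {2,4,5,6,7,8}; col 2 has {1,3,4,5,6,8}; box has {1,3,4,5,6,7,8} → only 9 remains.
row 9, column 8 = 1: row 9 has {2,4,5,6,7,8,9}; col 8 has {2,3,5,7,8}; box has {2,4,5,6,7,9} → only 1 remains.
row 9, column 9 = 3: row 9 has {1,2,4,5,6,7,8,9}; col 9 has {2,4,5,6,8,9}; box has {1,2,4,5,6,7,9} → only 3 remains.
row 1, column 2 = 2: row 1 has {3,5,6,7}; col 2 has {1,3,4,5,6,8,9}; box has {3,4,5,6,8} → only 2 remains.
row 1, column 5 = 4: row 1 has {2,3,5,6,7}; col 5 has {1,2,3,5,6,8}; box has {1,2,3,5,6,7,9} → only 4 remains.
row 1, column 8 = 9: row 1 has {2,3,4,5,6,7}; col 8 has {1,2,3,5,7,8}; box has {1,2,3,5,6,7,8} → only 9 remains.
row 3, column 2 = 7: row 3 has {1,2,3,5,6,8}; col 2 has {1,2,3,4,5,6,8,9}; box has {2,3,4,5,6,8} → only 7 remains.
row 3, column 3 = 9: row 3 has {1,2,3,5,6,7,8}; col 3 has {3,4,5,6,7,8}; box has {2,3,4,5,6,7,8} → only 9 remains.
row 3, column 8 = 4: row 3 has {1,2,3,5,6,7,8,9}; col 8 has {1,2,3,5,7,8,9}; box has {1,2,3,5,6,7,8,9} → only 4 remains.
row 4, column 7 = 5: row 4 has {2,3,6,7,8,9}; col 7 has {1,2,4,6,7,9}; box has {2,4,8,9} → only 5 remains.
row 4, column 9 = 1: row 4 has {2,3,5,6,7,8,9}; col 9 has {2,3,4,5,6,8,9}; box has {2,4,5,8,9} → only 1 remains.
row 5, column 4 = 2: row 5 has {1,4,5,6,8,9}; col 4 has {3,5,6,7,9}; box has {3,5,6} → only 2 remains.
row 5, column 5 = 7: row 5 has {1,2,4,5,6,8,9}; col 5 has {1,2,3,4,5,6,8}; box has {2,3,5,6} → only 7 remains.
row 5, column 7 = 3: row 5 has {1,2,4,5,6,7,8,9}; col 7 has {1,2,4,5,6,7,9}; box has {1,2,4,5,8,9} → only 3 remains.
row 6, column 5 = 9: row 6 has {2,3,4,5}; col 5 has {1,2,3,4,5,6,7,8}; box has {2,3,5,6,7} → only 9 remains.
row 6, column 6 = 8: row 6 has {2,3,4,5,9}; col 6 has {1,2,3,4,5,6,7,9}; box has {2,3,5,6,7,9} → only 8 remains.
row 6, column 8 = 6: row 6 has {2,3,4,5,8,9}; col 8 has {1,2,3,4,5,7,8,9}; box has {1,2,3,4,5,8,9} → only 6 remains.
row 6, column 9 = 7: row 6 has {2,3,4,5,6,8,9}; col 9 has {1,2,3,4,5,6,8,9}; box has {1,2,3,4,5,6,8,9} → only 7 remains.
row 7, column 3 = 2: row 7 has {1,3,4,5,6,7,8,9}; col 3 has {3,4,5,6,7,8,9}; box has {1,3,4,5,6,7,8,9} → only 2 remains.
row 8, column 7 = 8: row 8 has {1,2,3,4,5,6,7,9}; col 7 has {1,2,3,4,5,6,7,9}; box has {1,2,3,4,5,6,7,9} → only 8 remains.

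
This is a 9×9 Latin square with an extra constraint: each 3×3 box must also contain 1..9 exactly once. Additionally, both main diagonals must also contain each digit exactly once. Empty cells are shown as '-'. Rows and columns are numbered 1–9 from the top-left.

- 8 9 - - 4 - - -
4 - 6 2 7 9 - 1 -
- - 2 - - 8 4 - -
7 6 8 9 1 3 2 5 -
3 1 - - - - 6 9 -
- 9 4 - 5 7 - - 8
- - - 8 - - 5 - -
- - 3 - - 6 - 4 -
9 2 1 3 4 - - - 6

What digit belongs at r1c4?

r1c1 = 1 (sole candidate).
r2c2 = 3 (sole candidate).
r2c7 = 8 (sole candidate).
r2c9 = 5 (sole candidate).
r3c1 = 5 (sole candidate).
r3c2 = 7 (sole candidate).
r4c9 = 4 (sole candidate).
r5c3 = 5 (sole candidate).
r5c4 = 4 (sole candidate).
r5c5 = 8 (sole candidate).
r5c6 = 2 (sole candidate).
r5c9 = 7 (sole candidate).
r6c1 = 2 (sole candidate).
r6c4 = 6 (sole candidate).
r6c8 = 3 (sole candidate).
r7c1 = 6 (sole candidate).
r7c2 = 4 (sole candidate).
r7c3 = 7 (sole candidate).
r7c6 = 1 (sole candidate).
r7c8 = 2 (sole candidate).
r8c1 = 8 (sole candidate).
r8c2 = 5 (sole candidate).
r8c4 = 7 (sole candidate).
r9c6 = 5 (sole candidate).
r9c7 = 7 (sole candidate).
r9c8 = 8 (sole candidate).
r1c4 = 5: row 1 has {1,4,8,9}; col 4 has {2,3,4,6,7,8,9}; box has {2,4,7,8,9} → only 5 remains.

5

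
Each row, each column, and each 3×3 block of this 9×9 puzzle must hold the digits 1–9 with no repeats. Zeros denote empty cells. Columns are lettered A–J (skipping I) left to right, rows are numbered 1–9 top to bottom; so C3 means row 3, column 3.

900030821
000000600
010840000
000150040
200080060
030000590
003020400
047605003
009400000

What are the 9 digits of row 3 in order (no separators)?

316842975

J5 = 7: row 5 has {2,6,8}; col 9 has {1,3}; box has {4,5,6,9} → only 7 remains.
C1 = 4: in row 1, 4 can only go here (every other open cell in that row sees a 4).
J2 = 4: in row 2, 4 can only go here (every other open cell in that row sees a 4).
F5 = 4: in row 5, 4 can only go here (every other open cell in that row sees a 4).
A6 = 4: in row 6, 4 can only go here (every other open cell in that row sees a 4).
C6 = 1: in row 6, 1 can only go here (every other open cell in that row sees a 1).
C5 = 5: row 5 has {2,4,6,7,8}; col 3 has {1,3,4,7,9}; box has {1,2,3,4} → only 5 remains.
B5 = 9: row 5 has {2,4,5,6,7,8}; col 2 has {1,3,4}; box has {1,2,3,4,5} → only 9 remains.
D5 = 3: row 5 has {2,4,5,6,7,8,9}; col 4 has {1,4,6,8}; box has {1,4,5,8} → only 3 remains.
G5 = 1: row 5 has {2,3,4,5,6,7,8,9}; col 7 has {4,5,6,8}; box has {4,5,6,7,9} → only 1 remains.
G4 = 3: in row 4, 3 can only go here (every other open cell in that row sees a 3).
F4 = 9: in row 4, 9 can only go here (every other open cell in that row sees a 9).
J4 = 2: in row 4, 2 can only go here (every other open cell in that row sees a 2).
J6 = 8: row 6 has {1,3,4,5,9}; col 9 has {1,2,3,4,7}; box has {1,2,3,4,5,6,7,9} → only 8 remains.
G8 = 2: in row 8, 2 can only go here (every other open cell in that row sees a 2).
G9 = 7: row 9 has {4,9}; col 7 has {1,2,3,4,5,6,8}; box has {2,3,4} → only 7 remains.
G3 = 9: row 3 has {1,4,8}; col 7 has {1,2,3,4,5,6,7,8}; box has {1,2,4,6,8} → only 9 remains.
J3 = 5: row 3 has {1,4,8,9}; col 9 has {1,2,3,4,7,8}; box has {1,2,4,6,8,9} → only 5 remains.
E9 = 1: row 9 has {4,7,9}; col 5 has {2,3,4,5,8}; box has {2,4,5,6} → only 1 remains.
J9 = 6: row 9 has {1,4,7,9}; col 9 has {1,2,3,4,5,7,8}; box has {2,3,4,7} → only 6 remains.
J7 = 9: row 7 has {2,3,4}; col 9 has {1,2,3,4,5,6,7,8}; box has {2,3,4,6,7} → only 9 remains.
E8 = 9: row 8 has {2,3,4,5,6,7}; col 5 has {1,2,3,4,5,8}; box has {1,2,4,5,6} → only 9 remains.
E2 = 7: row 2 has {4,6}; col 5 has {1,2,3,4,5,8,9}; box has {3,4,8} → only 7 remains.
H2 = 3: row 2 has {4,6,7}; col 8 has {2,4,6,9}; box has {1,2,4,5,6,8,9} → only 3 remains.
H3 = 7: row 3 has {1,4,5,8,9}; col 8 has {2,3,4,6,9}; box has {1,2,3,4,5,6,8,9} → only 7 remains.
E6 = 6: row 6 has {1,3,4,5,8,9}; col 5 has {1,2,3,4,5,7,8,9}; box has {1,3,4,5,8,9} → only 6 remains.
D7 = 7: row 7 has {2,3,4,9}; col 4 has {1,3,4,6,8}; box has {1,2,4,5,6,9} → only 7 remains.
F7 = 8: row 7 has {2,3,4,7,9}; col 6 has {4,5,9}; box has {1,2,4,5,6,7,9} → only 8 remains.
F9 = 3: row 9 has {1,4,6,7,9}; col 6 has {4,5,8,9}; box has {1,2,4,5,6,7,8,9} → only 3 remains.
D1 = 5: row 1 has {1,2,3,4,8,9}; col 4 has {1,3,4,6,7,8}; box has {3,4,7,8} → only 5 remains.
F1 = 6: row 1 has {1,2,3,4,5,8,9}; col 6 has {3,4,5,8,9}; box has {3,4,5,7,8} → only 6 remains.
F3 = 2: row 3 has {1,4,5,7,8,9}; col 6 has {3,4,5,6,8,9}; box has {3,4,5,6,7,8} → only 2 remains.
D6 = 2: row 6 has {1,3,4,5,6,8,9}; col 4 has {1,3,4,5,6,7,8}; box has {1,3,4,5,6,8,9} → only 2 remains.
F6 = 7: row 6 has {1,2,3,4,5,6,8,9}; col 6 has {2,3,4,5,6,8,9}; box has {1,2,3,4,5,6,8,9} → only 7 remains.
B1 = 7: row 1 has {1,2,3,4,5,6,8,9}; col 2 has {1,3,4,9}; box has {1,4,9} → only 7 remains.
D2 = 9: row 2 has {3,4,6,7}; col 4 has {1,2,3,4,5,6,7,8}; box has {2,3,4,5,6,7,8} → only 9 remains.
F2 = 1: row 2 has {3,4,6,7,9}; col 6 has {2,3,4,5,6,7,8,9}; box has {2,3,4,5,6,7,8,9} → only 1 remains.
C3 = 6: row 3 has {1,2,4,5,7,8,9}; col 3 has {1,3,4,5,7,9}; box has {1,4,7,9} → only 6 remains.
C4 = 8: row 4 has {1,2,3,4,5,9}; col 3 has {1,3,4,5,6,7,9}; box has {1,2,3,4,5,9} → only 8 remains.
C2 = 2: row 2 has {1,3,4,6,7,9}; col 3 has {1,3,4,5,6,7,8,9}; box has {1,4,6,7,9} → only 2 remains.
A3 = 3: row 3 has {1,2,4,5,6,7,8,9}; col 1 has {2,4,9}; box has {1,2,4,6,7,9} → only 3 remains.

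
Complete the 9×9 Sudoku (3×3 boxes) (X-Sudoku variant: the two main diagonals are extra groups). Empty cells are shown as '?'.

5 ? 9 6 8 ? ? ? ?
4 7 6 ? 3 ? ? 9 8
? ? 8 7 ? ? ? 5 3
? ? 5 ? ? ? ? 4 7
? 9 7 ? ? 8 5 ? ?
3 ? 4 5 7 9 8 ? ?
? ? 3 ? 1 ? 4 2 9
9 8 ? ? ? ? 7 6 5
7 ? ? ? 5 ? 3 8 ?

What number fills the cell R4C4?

3

R5C5 = 2 (sole candidate).
R6C8 = 1 (sole candidate).
R7C1 = 6 (sole candidate).
R7C2 = 5 (sole candidate).
R7C4 = 8 (sole candidate).
R7C6 = 7 (sole candidate).
R8C5 = 4 (sole candidate).
R9C9 = 1 (sole candidate).
R1C8 = 7 (sole candidate).
R1C9 = 4 (sole candidate).
R3C5 = 9 (sole candidate).
R4C4 = 3: row 4 has {4,5,7}; col 4 has {5,6,7,8}; box has {2,5,7,8,9}; main diagonal has {1,2,4,5,6,7,8,9} → only 3 remains.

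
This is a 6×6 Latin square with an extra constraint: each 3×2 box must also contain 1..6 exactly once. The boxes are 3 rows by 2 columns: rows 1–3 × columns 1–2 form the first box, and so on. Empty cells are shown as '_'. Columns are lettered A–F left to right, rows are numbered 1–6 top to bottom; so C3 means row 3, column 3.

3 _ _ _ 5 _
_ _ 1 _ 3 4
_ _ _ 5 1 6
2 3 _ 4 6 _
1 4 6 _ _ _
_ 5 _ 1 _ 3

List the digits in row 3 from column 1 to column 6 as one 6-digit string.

F1 = 2 (sole candidate).
A3 = 4: row 3 has {1,5,6}; col 1 has {1,2,3}; box has {3} → only 4 remains.
B3 = 2: row 3 has {1,4,5,6}; col 2 has {3,4,5}; box has {3,4} → only 2 remains.
C3 = 3: row 3 has {1,2,4,5,6}; col 3 has {1,6}; box has {1,5} → only 3 remains.

423516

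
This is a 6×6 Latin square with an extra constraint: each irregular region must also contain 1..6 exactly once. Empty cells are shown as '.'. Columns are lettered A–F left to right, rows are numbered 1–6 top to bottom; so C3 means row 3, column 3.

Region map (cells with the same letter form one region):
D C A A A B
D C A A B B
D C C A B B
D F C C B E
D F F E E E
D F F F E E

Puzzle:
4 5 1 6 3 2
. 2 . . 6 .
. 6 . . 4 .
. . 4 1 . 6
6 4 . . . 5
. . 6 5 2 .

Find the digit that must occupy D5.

C2 = 5: row 2 has {2,6}; col 3 has {1,4,6}; region has {1,3,6} → only 5 remains.
D2 = 4: row 2 has {2,5,6}; col 4 has {1,5,6}; region has {1,3,5,6} → only 4 remains.
C3 = 3: row 3 has {4,6}; col 3 has {1,4,5,6}; region has {1,2,4,5,6} → only 3 remains.
D3 = 2: row 3 has {3,4,6}; col 4 has {1,4,5,6}; region has {1,3,4,5,6} → only 2 remains.
F3 = 1: row 3 has {2,3,4,6}; col 6 has {2,5,6}; region has {2,4,6} → only 1 remains.
B4 = 3: row 4 has {1,4,6}; col 2 has {2,4,5,6}; region has {4,5,6} → only 3 remains.
E4 = 5: row 4 has {1,3,4,6}; col 5 has {2,3,4,6}; region has {1,2,4,6} → only 5 remains.
C5 = 2: row 5 has {4,5,6}; col 3 has {1,3,4,5,6}; region has {3,4,5,6} → only 2 remains.
D5 = 3: row 5 has {2,4,5,6}; col 4 has {1,2,4,5,6}; region has {2,5,6} → only 3 remains.

3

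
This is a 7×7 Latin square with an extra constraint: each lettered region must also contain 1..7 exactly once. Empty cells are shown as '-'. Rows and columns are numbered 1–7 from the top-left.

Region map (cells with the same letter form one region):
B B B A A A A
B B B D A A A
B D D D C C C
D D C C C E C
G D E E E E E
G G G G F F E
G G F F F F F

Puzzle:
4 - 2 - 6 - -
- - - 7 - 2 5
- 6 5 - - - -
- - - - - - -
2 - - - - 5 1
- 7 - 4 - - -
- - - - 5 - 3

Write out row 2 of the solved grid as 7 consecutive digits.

1367425

R1C7 = 7: row 1 has {2,4,6}; col 7 has {1,3,5}; region has {2,5,6} → only 7 remains.
R7C2 = 1: row 7 has {3,5}; col 2 has {6,7}; region has {2,4,7} → only 1 remains.
R2C2 = 3: row 2 has {2,5,7}; col 2 has {1,6,7}; region has {2,4} → only 3 remains.
R5C2 = 4: row 5 has {1,2,5}; col 2 has {1,3,6,7}; region has {5,6,7} → only 4 remains.
R7C1 = 6: row 7 has {1,3,5}; col 1 has {2,4}; region has {1,2,4,7} → only 6 remains.
R7C4 = 2: row 7 has {1,3,5,6}; col 4 has {4,7}; region has {3,5} → only 2 remains.
R1C2 = 5: row 1 has {2,4,6,7}; col 2 has {1,3,4,6,7}; region has {2,3,4} → only 5 remains.
R2C1 = 1: row 2 has {2,3,5,7}; col 1 has {2,4,6}; region has {2,3,4,5} → only 1 remains.
R2C3 = 6: row 2 has {1,2,3,5,7}; col 3 has {2,5}; region has {1,2,3,4,5} → only 6 remains.
R2C5 = 4: row 2 has {1,2,3,5,6,7}; col 5 has {5,6}; region has {2,5,6,7} → only 4 remains.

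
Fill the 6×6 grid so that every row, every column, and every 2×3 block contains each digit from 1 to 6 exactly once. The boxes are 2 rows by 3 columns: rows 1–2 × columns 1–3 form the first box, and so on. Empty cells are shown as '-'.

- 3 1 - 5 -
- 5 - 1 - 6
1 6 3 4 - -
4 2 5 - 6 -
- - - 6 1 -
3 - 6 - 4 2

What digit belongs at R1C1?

R1C4 = 2 (sole candidate).
R1C6 = 4 (sole candidate).
R2C1 = 2 (sole candidate).
R2C3 = 4 (sole candidate).
R2C5 = 3 (sole candidate).
R3C5 = 2 (sole candidate).
R3C6 = 5 (sole candidate).
R4C4 = 3 (sole candidate).
R4C6 = 1 (sole candidate).
R5C1 = 5 (sole candidate).
R5C2 = 4 (sole candidate).
R5C3 = 2 (sole candidate).
R5C6 = 3 (sole candidate).
R6C2 = 1 (sole candidate).
R6C4 = 5 (sole candidate).
R1C1 = 6: row 1 has {1,2,3,4,5}; col 1 has {1,2,3,4,5}; box has {1,2,3,4,5} → only 6 remains.

6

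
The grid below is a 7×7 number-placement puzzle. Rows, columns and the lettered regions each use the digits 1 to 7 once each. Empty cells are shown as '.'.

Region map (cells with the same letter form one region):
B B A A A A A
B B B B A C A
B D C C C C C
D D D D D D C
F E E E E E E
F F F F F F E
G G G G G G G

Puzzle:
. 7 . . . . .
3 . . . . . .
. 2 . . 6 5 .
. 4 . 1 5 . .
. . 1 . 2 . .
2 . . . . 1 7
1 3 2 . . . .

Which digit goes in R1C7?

3

R3C1 = 4 (sole candidate).
R3C7 = 1 (hidden single in row 3).
R1C5 = 1 (hidden single in row 1).
R2C2 = 1 (hidden single in row 2).
R4C7 = 2 (hidden single in row 4).
R2C4 = 2 (hidden single in row 2).
R1C6 = 2 (hidden single in row 1).
R5C1 = 7 (hidden single in row 5).
R4C1 = 6 (sole candidate).
R1C1 = 5 (sole candidate).
R2C3 = 6 (sole candidate).
R2C7 = 5 (hidden single in row 2).
R7C4 = 5 (hidden single in row 7).
R5C2 = 5 (hidden single in row 5).
R6C2 = 6 (sole candidate).
R6C3 = 5 (hidden single in row 6).
R1C3 = 4 (hidden single in column 3).
R2C5 = 7 (sole candidate).
R2C6 = 4 (sole candidate).
R7C5 = 4 (sole candidate).
R7C7 = 6 (sole candidate).
R1C7 = 3: row 1 has {1,2,4,5,7}; col 7 has {1,2,5,6,7}; region has {1,2,4,5,7} → only 3 remains.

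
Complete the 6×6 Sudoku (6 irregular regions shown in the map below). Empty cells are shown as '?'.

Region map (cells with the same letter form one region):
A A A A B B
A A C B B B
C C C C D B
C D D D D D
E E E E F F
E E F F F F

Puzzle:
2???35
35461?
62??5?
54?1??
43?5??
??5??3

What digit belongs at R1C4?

4

R1C4 = 4: row 1 has {2,3,5}; col 4 has {1,5,6}; region has {2,3,5} → only 4 remains.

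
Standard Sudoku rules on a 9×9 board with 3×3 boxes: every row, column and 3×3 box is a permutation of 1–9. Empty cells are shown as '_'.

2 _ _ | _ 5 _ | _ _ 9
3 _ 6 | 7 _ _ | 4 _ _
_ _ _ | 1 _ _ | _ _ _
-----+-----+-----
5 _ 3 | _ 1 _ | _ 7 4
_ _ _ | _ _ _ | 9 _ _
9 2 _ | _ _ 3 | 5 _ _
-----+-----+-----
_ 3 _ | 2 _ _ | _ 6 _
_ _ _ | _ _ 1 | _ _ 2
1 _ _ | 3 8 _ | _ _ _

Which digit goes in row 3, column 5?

3

row 9, column 7 = 7: row 9 has {1,3,8}; col 7 has {4,5,9}; box has {2,6} → only 7 remains.
row 9, column 9 = 5: row 9 has {1,3,7,8}; col 9 has {2,4,9}; box has {2,6,7} → only 5 remains.
row 9, column 3 = 2: in row 9, 2 can only go here (every other open cell in that row sees a 2).
row 3, column 5 = 3: in column 5, 3 can only go here (every other open cell in that column sees a 3).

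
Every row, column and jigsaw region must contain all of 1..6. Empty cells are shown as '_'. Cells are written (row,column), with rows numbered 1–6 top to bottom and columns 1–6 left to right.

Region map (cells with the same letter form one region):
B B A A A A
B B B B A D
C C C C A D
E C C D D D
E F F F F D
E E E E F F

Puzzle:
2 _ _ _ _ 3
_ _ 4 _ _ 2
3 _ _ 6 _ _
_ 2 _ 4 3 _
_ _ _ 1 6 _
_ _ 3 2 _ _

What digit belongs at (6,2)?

6

(1,4) = 5: row 1 has {2,3}; col 4 has {1,2,4,6}; region has {3} → only 5 remains.
(2,4) = 3: row 2 has {2,4}; col 4 has {1,2,4,5,6}; region has {2,4} → only 3 remains.
(2,5) = 1: row 2 has {2,3,4}; col 5 has {3,6}; region has {3,5} → only 1 remains.
(5,6) = 5: row 5 has {1,6}; col 6 has {2,3}; region has {2,3,4} → only 5 remains.
(6,6) = 4: row 6 has {2,3}; col 6 has {2,3,5}; region has {1,6} → only 4 remains.
(1,3) = 6: row 1 has {2,3,5}; col 3 has {3,4}; region has {1,3,5} → only 6 remains.
(1,5) = 4: row 1 has {2,3,5,6}; col 5 has {1,3,6}; region has {1,3,5,6} → only 4 remains.
(3,5) = 2: row 3 has {3,6}; col 5 has {1,3,4,6}; region has {1,3,4,5,6} → only 2 remains.
(3,6) = 1: row 3 has {2,3,6}; col 6 has {2,3,4,5}; region has {2,3,4,5} → only 1 remains.
(4,6) = 6: row 4 has {2,3,4}; col 6 has {1,2,3,4,5}; region has {1,2,3,4,5} → only 6 remains.
(5,1) = 4: row 5 has {1,5,6}; col 1 has {2,3}; region has {2,3} → only 4 remains.
(5,2) = 3: row 5 has {1,4,5,6}; col 2 has {2}; region has {1,4,6} → only 3 remains.
(5,3) = 2: row 5 has {1,3,4,5,6}; col 3 has {3,4,6}; region has {1,3,4,6} → only 2 remains.
(6,5) = 5: row 6 has {2,3,4}; col 5 has {1,2,3,4,6}; region has {1,2,3,4,6} → only 5 remains.
(1,2) = 1: row 1 has {2,3,4,5,6}; col 2 has {2,3}; region has {2,3,4} → only 1 remains.
(3,3) = 5: row 3 has {1,2,3,6}; col 3 has {2,3,4,6}; region has {2,3,6} → only 5 remains.
(4,3) = 1: row 4 has {2,3,4,6}; col 3 has {2,3,4,5,6}; region has {2,3,5,6} → only 1 remains.
(6,2) = 6: row 6 has {2,3,4,5}; col 2 has {1,2,3}; region has {2,3,4} → only 6 remains.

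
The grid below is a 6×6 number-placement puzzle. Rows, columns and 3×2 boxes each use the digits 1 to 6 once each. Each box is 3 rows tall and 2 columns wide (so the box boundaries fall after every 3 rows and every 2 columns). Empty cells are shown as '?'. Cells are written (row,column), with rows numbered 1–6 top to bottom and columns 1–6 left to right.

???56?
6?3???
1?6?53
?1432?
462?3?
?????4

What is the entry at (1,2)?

(1,3) = 1 (sole candidate).
(1,6) = 2 (sole candidate).
(2,6) = 1 (sole candidate).
(4,1) = 5 (sole candidate).
(4,6) = 6 (sole candidate).
(5,4) = 1 (sole candidate).
(5,6) = 5 (sole candidate).
(6,3) = 5 (sole candidate).
(6,4) = 6 (sole candidate).
(6,5) = 1 (sole candidate).
(1,1) = 3 (sole candidate).
(1,2) = 4: row 1 has {1,2,3,5,6}; col 2 has {1,6}; box has {1,3,6} → only 4 remains.

4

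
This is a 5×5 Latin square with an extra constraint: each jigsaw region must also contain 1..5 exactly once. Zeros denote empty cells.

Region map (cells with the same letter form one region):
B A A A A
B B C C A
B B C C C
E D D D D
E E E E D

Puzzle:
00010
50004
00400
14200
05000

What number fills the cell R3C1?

R5C3 = 3: row 5 has {5}; col 3 has {2,4}; region has {1,5} → only 3 remains.
R5C5 = 1: row 5 has {3,5}; col 5 has {4}; region has {2,4} → only 1 remains.
R1C3 = 5: row 1 has {1}; col 3 has {2,3,4}; region has {1,4} → only 5 remains.
R2C3 = 1: row 2 has {4,5}; col 3 has {2,3,4,5}; region has {4} → only 1 remains.
R1C1 = 4: in row 1, 4 can only go here (every other open cell in that row sees a 4).
R5C1 = 2: row 5 has {1,3,5}; col 1 has {1,4,5}; region has {1,3,5} → only 2 remains.
R5C4 = 4: row 5 has {1,2,3,5}; col 4 has {1}; region has {1,2,3,5} → only 4 remains.
R3C1 = 3: row 3 has {4}; col 1 has {1,2,4,5}; region has {4,5} → only 3 remains.

3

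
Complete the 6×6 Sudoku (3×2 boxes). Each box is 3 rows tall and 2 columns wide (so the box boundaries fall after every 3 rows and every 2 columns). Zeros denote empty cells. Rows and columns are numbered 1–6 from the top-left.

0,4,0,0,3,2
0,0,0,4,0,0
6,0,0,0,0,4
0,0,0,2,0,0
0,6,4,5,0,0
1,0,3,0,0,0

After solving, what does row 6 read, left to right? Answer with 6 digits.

123645

R1C1 = 5 (sole candidate).
R6C4 = 6: row 6 has {1,3}; col 4 has {2,4,5}; box has {2,3,4,5} → only 6 remains.
R6C6 = 5: row 6 has {1,3,6}; col 6 has {2,4}; box has {} → only 5 remains.
R1C4 = 1 (sole candidate).
R3C4 = 3 (sole candidate).
R4C3 = 1 (sole candidate).
R6C2 = 2: row 6 has {1,3,5,6}; col 2 has {4,6}; box has {1,6} → only 2 remains.
R6C5 = 4: row 6 has {1,2,3,5,6}; col 5 has {3}; box has {5} → only 4 remains.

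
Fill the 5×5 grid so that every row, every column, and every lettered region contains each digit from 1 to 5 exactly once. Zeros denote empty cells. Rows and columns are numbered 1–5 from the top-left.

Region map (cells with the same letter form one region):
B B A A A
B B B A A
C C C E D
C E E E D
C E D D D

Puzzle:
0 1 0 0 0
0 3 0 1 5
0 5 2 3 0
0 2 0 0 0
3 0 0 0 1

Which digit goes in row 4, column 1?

4

row 2, column 3 = 4 (sole candidate).
row 3, column 5 = 4 (sole candidate).
row 4, column 5 = 3 (sole candidate).
row 5, column 2 = 4 (sole candidate).
row 5, column 3 = 5 (sole candidate).
row 5, column 4 = 2 (sole candidate).
row 1, column 3 = 3 (sole candidate).
row 1, column 4 = 4 (sole candidate).
row 1, column 5 = 2 (sole candidate).
row 2, column 1 = 2 (sole candidate).
row 3, column 1 = 1 (sole candidate).
row 4, column 1 = 4: row 4 has {2,3}; col 1 has {1,2,3}; region has {1,2,3,5} → only 4 remains.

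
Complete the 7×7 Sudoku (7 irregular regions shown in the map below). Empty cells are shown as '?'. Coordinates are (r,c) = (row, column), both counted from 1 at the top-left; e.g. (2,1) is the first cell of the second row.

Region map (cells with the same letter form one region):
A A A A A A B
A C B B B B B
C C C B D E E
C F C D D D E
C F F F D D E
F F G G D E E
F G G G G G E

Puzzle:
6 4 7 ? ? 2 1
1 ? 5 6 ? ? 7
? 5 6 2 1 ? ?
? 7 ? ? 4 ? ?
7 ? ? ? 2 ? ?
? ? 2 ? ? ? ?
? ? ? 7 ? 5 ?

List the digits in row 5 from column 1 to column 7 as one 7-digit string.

(2,5) = 3: row 2 has {1,5,6,7}; col 5 has {1,2,4}; region has {1,2,5,6,7} → only 3 remains.
(2,6) = 4: row 2 has {1,3,5,6,7}; col 6 has {2,5}; region has {1,2,3,5,6,7} → only 4 remains.
(7,5) = 6: row 7 has {5,7}; col 5 has {1,2,3,4}; region has {2,5,7} → only 6 remains.
(1,5) = 5: row 1 has {1,2,4,6,7}; col 5 has {1,2,3,4,6}; region has {1,2,4,6,7} → only 5 remains.
(2,2) = 2: row 2 has {1,3,4,5,6,7}; col 2 has {4,5,7}; region has {5,6,7} → only 2 remains.
(4,1) = 3: row 4 has {4,7}; col 1 has {1,6,7}; region has {2,5,6,7} → only 3 remains.
(4,3) = 1: row 4 has {3,4,7}; col 3 has {2,5,6,7}; region has {2,3,5,6,7} → only 1 remains.
(4,4) = 5: row 4 has {1,3,4,7}; col 4 has {2,6,7}; region has {1,2,4} → only 5 remains.
(4,6) = 6: row 4 has {1,3,4,5,7}; col 6 has {2,4,5}; region has {1,2,4,5} → only 6 remains.
(4,7) = 2: row 4 has {1,3,4,5,6,7}; col 7 has {1,7}; region has {} → only 2 remains.
(5,6) = 3: row 5 has {2,7}; col 6 has {2,4,5,6}; region has {1,2,4,5,6} → only 3 remains.
(6,5) = 7: row 6 has {2}; col 5 has {1,2,3,4,5,6}; region has {1,2,3,4,5,6} → only 7 remains.
(6,6) = 1: row 6 has {2,7}; col 6 has {2,3,4,5,6}; region has {2} → only 1 remains.
(1,4) = 3: row 1 has {1,2,4,5,6,7}; col 4 has {2,5,6,7}; region has {1,2,4,5,6,7} → only 3 remains.
(3,1) = 4: row 3 has {1,2,5,6}; col 1 has {1,3,6,7}; region has {1,2,3,5,6,7} → only 4 remains.
(3,6) = 7: row 3 has {1,2,4,5,6}; col 6 has {1,2,3,4,5,6}; region has {1,2} → only 7 remains.
(3,7) = 3: row 3 has {1,2,4,5,6,7}; col 7 has {1,2,7}; region has {1,2,7} → only 3 remains.
(5,3) = 4: row 5 has {2,3,7}; col 3 has {1,2,5,6,7}; region has {7} → only 4 remains.
(5,4) = 1: row 5 has {2,3,4,7}; col 4 has {2,3,5,6,7}; region has {4,7} → only 1 remains.
(6,1) = 5: row 6 has {1,2,7}; col 1 has {1,3,4,6,7}; region has {1,4,7} → only 5 remains.
(6,4) = 4: row 6 has {1,2,5,7}; col 4 has {1,2,3,5,6,7}; region has {2,5,6,7} → only 4 remains.
(6,7) = 6: row 6 has {1,2,4,5,7}; col 7 has {1,2,3,7}; region has {1,2,3,7} → only 6 remains.
(7,1) = 2: row 7 has {5,6,7}; col 1 has {1,3,4,5,6,7}; region has {1,4,5,7} → only 2 remains.
(7,3) = 3: row 7 has {2,5,6,7}; col 3 has {1,2,4,5,6,7}; region has {2,4,5,6,7} → only 3 remains.
(7,7) = 4: row 7 has {2,3,5,6,7}; col 7 has {1,2,3,6,7}; region has {1,2,3,6,7} → only 4 remains.
(5,2) = 6: row 5 has {1,2,3,4,7}; col 2 has {2,4,5,7}; region has {1,2,4,5,7} → only 6 remains.
(5,7) = 5: row 5 has {1,2,3,4,6,7}; col 7 has {1,2,3,4,6,7}; region has {1,2,3,4,6,7} → only 5 remains.

7641235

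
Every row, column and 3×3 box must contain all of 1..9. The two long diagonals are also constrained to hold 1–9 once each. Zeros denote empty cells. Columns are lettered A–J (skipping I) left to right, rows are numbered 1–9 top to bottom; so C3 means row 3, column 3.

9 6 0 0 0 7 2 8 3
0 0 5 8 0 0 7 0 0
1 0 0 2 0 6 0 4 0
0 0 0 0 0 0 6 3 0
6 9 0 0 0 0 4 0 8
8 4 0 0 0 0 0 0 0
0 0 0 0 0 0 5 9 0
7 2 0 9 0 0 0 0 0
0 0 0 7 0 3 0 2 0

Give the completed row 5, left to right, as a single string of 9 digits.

C1 = 4: row 1 has {2,3,6,7,8,9}; col 3 has {5}; box has {1,5,6,9} → only 4 remains.
B2 = 3: row 2 has {5,7,8}; col 2 has {2,4,6,9}; box has {1,4,5,6,9}; main diagonal has {5,9} → only 3 remains.
G3 = 9: row 3 has {1,2,4,6}; col 7 has {2,4,5,6,7}; box has {2,3,4,7,8}; anti-diagonal has {2,3} → only 9 remains.
J3 = 5: row 3 has {1,2,4,6,9}; col 9 has {3,8}; box has {2,3,4,7,8,9} → only 5 remains.
G6 = 1: row 6 has {4,8}; col 7 has {2,4,5,6,7,9}; box has {3,4,6,8} → only 1 remains.
G9 = 8: row 9 has {2,3,7}; col 7 has {1,2,4,5,6,7,9}; box has {2,5,9} → only 8 remains.
A2 = 2: row 2 has {3,5,7,8}; col 1 has {1,6,7,8,9}; box has {1,3,4,5,6,9} → only 2 remains.
E3 = 3: row 3 has {1,2,4,5,6,9}; col 5 has {}; box has {2,6,7,8} → only 3 remains.
A4 = 5: row 4 has {3,6}; col 1 has {1,2,6,7,8,9}; box has {4,6,8,9} → only 5 remains.
F6 = 2: row 6 has {1,4,8}; col 6 has {3,6,7}; box has {}; main diagonal has {3,5,9} → only 2 remains.
G8 = 3: row 8 has {2,7,9}; col 7 has {1,2,4,5,6,7,8,9}; box has {2,5,8,9} → only 3 remains.
A9 = 4: row 9 has {2,3,7,8}; col 1 has {1,2,5,6,7,8,9}; box has {2,7}; anti-diagonal has {2,3,9} → only 4 remains.
A7 = 3: row 7 has {5,9}; col 1 has {1,2,4,5,6,7,8,9}; box has {2,4,7} → only 3 remains.
C5 = 2: in row 5, 2 can only go here (every other open cell in that row sees a 2).
J4 = 2: in row 4, 2 can only go here (every other open cell in that row sees a 2).
E4 = 9: in row 4, 9 can only go here (every other open cell in that row sees a 9).
F2 = 9: in row 2, 9 can only go here (every other open cell in that row sees a 9).
E2 = 4: in row 2, 4 can only go here (every other open cell in that row sees a 4).
F4 = 8: in row 4, 8 can only go here (every other open cell in that row sees an 8).
D4 = 4: in row 4, 4 can only go here (every other open cell in that row sees a 4).
D5 = 3: in row 5, 3 can only go here (every other open cell in that row sees a 3).
C6 = 3: in row 6, 3 can only go here (every other open cell in that row sees a 3).
J6 = 9: in row 6, 9 can only go here (every other open cell in that row sees a 9).
E7 = 2: in row 7, 2 can only go here (every other open cell in that row sees a 2).
J7 = 7: in row 7, 7 can only go here (every other open cell in that row sees a 7).
B7 = 8: in row 7, 8 can only go here (every other open cell in that row sees an 8).
F7 = 4: in row 7, 4 can only go here (every other open cell in that row sees a 4).
B3 = 7: row 3 has {1,2,3,4,5,6,9}; col 2 has {2,3,4,6,8,9}; box has {1,2,3,4,5,6,9} → only 7 remains.
C3 = 8: row 3 has {1,2,3,4,5,6,7,9}; col 3 has {2,3,4,5}; box has {1,2,3,4,5,6,7,9}; main diagonal has {2,3,4,5,9} → only 8 remains.
B4 = 1: row 4 has {2,3,4,5,6,8,9}; col 2 has {2,3,4,6,7,8,9}; box has {2,3,4,5,6,8,9} → only 1 remains.
C4 = 7: row 4 has {1,2,3,4,5,6,8,9}; col 3 has {2,3,4,5,8}; box has {1,2,3,4,5,6,8,9} → only 7 remains.
B9 = 5: row 9 has {2,3,4,7,8}; col 2 has {1,2,3,4,6,7,8,9}; box has {2,3,4,7,8} → only 5 remains.
J8 = 4: in row 8, 4 can only go here (every other open cell in that row sees a 4).
E8 = 8: in row 8, 8 can only go here (every other open cell in that row sees an 8).
F8 = 5: in row 8, 5 can only go here (every other open cell in that row sees a 5).
F5 = 1: row 5 has {2,3,4,6,8,9}; col 6 has {2,3,4,5,6,7,8,9}; box has {2,3,4,8,9} → only 1 remains.
E5 = 7: row 5 has {1,2,3,4,6,8,9}; col 5 has {2,3,4,8,9}; box has {1,2,3,4,8,9}; main diagonal has {2,3,4,5,8,9}; anti-diagonal has {2,3,4,8,9} → only 7 remains.
H5 = 5: row 5 has {1,2,3,4,6,7,8,9}; col 8 has {2,3,4,8,9}; box has {1,2,3,4,6,8,9} → only 5 remains.

692371458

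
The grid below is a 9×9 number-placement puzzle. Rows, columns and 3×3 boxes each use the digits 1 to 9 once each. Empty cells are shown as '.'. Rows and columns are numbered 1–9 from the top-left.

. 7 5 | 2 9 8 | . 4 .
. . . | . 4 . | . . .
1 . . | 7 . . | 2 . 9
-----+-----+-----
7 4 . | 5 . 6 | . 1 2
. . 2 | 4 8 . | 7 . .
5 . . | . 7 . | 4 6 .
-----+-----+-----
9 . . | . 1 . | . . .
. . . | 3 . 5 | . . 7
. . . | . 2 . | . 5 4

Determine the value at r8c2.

2

r3c6 = 3: row 3 has {1,2,7,9}; col 6 has {5,6,8}; box has {2,4,7,8,9} → only 3 remains.
r3c8 = 8: row 3 has {1,2,3,7,9}; col 8 has {1,4,5,6}; box has {2,4,9} → only 8 remains.
r4c5 = 3: row 4 has {1,2,4,5,6,7}; col 5 has {1,2,4,7,8,9}; box has {4,5,6,7,8} → only 3 remains.
r8c5 = 6: row 8 has {3,5,7}; col 5 has {1,2,3,4,7,8,9}; box has {1,2,3,5} → only 6 remains.
r2c6 = 1: row 2 has {4}; col 6 has {3,5,6,8}; box has {2,3,4,7,8,9} → only 1 remains.
r3c2 = 6: row 3 has {1,2,3,7,8,9}; col 2 has {4,7}; box has {1,5,7} → only 6 remains.
r3c3 = 4: row 3 has {1,2,3,6,7,8,9}; col 3 has {2,5}; box has {1,5,6,7} → only 4 remains.
r3c5 = 5: row 3 has {1,2,3,4,6,7,8,9}; col 5 has {1,2,3,4,6,7,8,9}; box has {1,2,3,4,7,8,9} → only 5 remains.
r5c6 = 9: row 5 has {2,4,7,8}; col 6 has {1,3,5,6,8}; box has {3,4,5,6,7,8} → only 9 remains.
r5c8 = 3: row 5 has {2,4,7,8,9}; col 8 has {1,4,5,6,8}; box has {1,2,4,6,7} → only 3 remains.
r5c9 = 5: row 5 has {2,3,4,7,8,9}; col 9 has {2,4,7,9}; box has {1,2,3,4,6,7} → only 5 remains.
r6c4 = 1: row 6 has {4,5,6,7}; col 4 has {2,3,4,5,7}; box has {3,4,5,6,7,8,9} → only 1 remains.
r6c6 = 2: row 6 has {1,4,5,6,7}; col 6 has {1,3,5,6,8,9}; box has {1,3,4,5,6,7,8,9} → only 2 remains.
r6c9 = 8: row 6 has {1,2,4,5,6,7}; col 9 has {2,4,5,7,9}; box has {1,2,3,4,5,6,7} → only 8 remains.
r7c4 = 8: row 7 has {1,9}; col 4 has {1,2,3,4,5,7}; box has {1,2,3,5,6} → only 8 remains.
r7c8 = 2: row 7 has {1,8,9}; col 8 has {1,3,4,5,6,8}; box has {4,5,7} → only 2 remains.
r8c8 = 9: row 8 has {3,5,6,7}; col 8 has {1,2,3,4,5,6,8}; box has {2,4,5,7} → only 9 remains.
r9c4 = 9: row 9 has {2,4,5}; col 4 has {1,2,3,4,5,7,8}; box has {1,2,3,5,6,8} → only 9 remains.
r9c6 = 7: row 9 has {2,4,5,9}; col 6 has {1,2,3,5,6,8,9}; box has {1,2,3,5,6,8,9} → only 7 remains.
r1c1 = 3: row 1 has {2,4,5,7,8,9}; col 1 has {1,5,7,9}; box has {1,4,5,6,7} → only 3 remains.
r2c4 = 6: row 2 has {1,4}; col 4 has {1,2,3,4,5,7,8,9}; box has {1,2,3,4,5,7,8,9} → only 6 remains.
r2c8 = 7: row 2 has {1,4,6}; col 8 has {1,2,3,4,5,6,8,9}; box has {2,4,8,9} → only 7 remains.
r2c9 = 3: row 2 has {1,4,6,7}; col 9 has {2,4,5,7,8,9}; box has {2,4,7,8,9} → only 3 remains.
r4c7 = 9: row 4 has {1,2,3,4,5,6,7}; col 7 has {2,4,7}; box has {1,2,3,4,5,6,7,8} → only 9 remains.
r5c1 = 6: row 5 has {2,3,4,5,7,8,9}; col 1 has {1,3,5,7,9}; box has {2,4,5,7} → only 6 remains.
r5c2 = 1: row 5 has {2,3,4,5,6,7,8,9}; col 2 has {4,6,7}; box has {2,4,5,6,7} → only 1 remains.
r7c6 = 4: row 7 has {1,2,8,9}; col 6 has {1,2,3,5,6,7,8,9}; box has {1,2,3,5,6,7,8,9} → only 4 remains.
r7c9 = 6: row 7 has {1,2,4,8,9}; col 9 has {2,3,4,5,7,8,9}; box has {2,4,5,7,9} → only 6 remains.
r9c1 = 8: row 9 has {2,4,5,7,9}; col 1 has {1,3,5,6,7,9}; box has {9} → only 8 remains.
r9c2 = 3: row 9 has {2,4,5,7,8,9}; col 2 has {1,4,6,7}; box has {8,9} → only 3 remains.
r9c7 = 1: row 9 has {2,3,4,5,7,8,9}; col 7 has {2,4,7,9}; box has {2,4,5,6,7,9} → only 1 remains.
r1c7 = 6: row 1 has {2,3,4,5,7,8,9}; col 7 has {1,2,4,7,9}; box has {2,3,4,7,8,9} → only 6 remains.
r1c9 = 1: row 1 has {2,3,4,5,6,7,8,9}; col 9 has {2,3,4,5,6,7,8,9}; box has {2,3,4,6,7,8,9} → only 1 remains.
r2c1 = 2: row 2 has {1,3,4,6,7}; col 1 has {1,3,5,6,7,8,9}; box has {1,3,4,5,6,7} → only 2 remains.
r2c7 = 5: row 2 has {1,2,3,4,6,7}; col 7 has {1,2,4,6,7,9}; box has {1,2,3,4,6,7,8,9} → only 5 remains.
r4c3 = 8: row 4 has {1,2,3,4,5,6,7,9}; col 3 has {2,4,5}; box has {1,2,4,5,6,7} → only 8 remains.
r6c2 = 9: row 6 has {1,2,4,5,6,7,8}; col 2 has {1,3,4,6,7}; box has {1,2,4,5,6,7,8} → only 9 remains.
r6c3 = 3: row 6 has {1,2,4,5,6,7,8,9}; col 3 has {2,4,5,8}; box has {1,2,4,5,6,7,8,9} → only 3 remains.
r7c2 = 5: row 7 has {1,2,4,6,8,9}; col 2 has {1,3,4,6,7,9}; box has {3,8,9} → only 5 remains.
r7c3 = 7: row 7 has {1,2,4,5,6,8,9}; col 3 has {2,3,4,5,8}; box has {3,5,8,9} → only 7 remains.
r7c7 = 3: row 7 has {1,2,4,5,6,7,8,9}; col 7 has {1,2,4,5,6,7,9}; box has {1,2,4,5,6,7,9} → only 3 remains.
r8c1 = 4: row 8 has {3,5,6,7,9}; col 1 has {1,2,3,5,6,7,8,9}; box has {3,5,7,8,9} → only 4 remains.
r8c2 = 2: row 8 has {3,4,5,6,7,9}; col 2 has {1,3,4,5,6,7,9}; box has {3,4,5,7,8,9} → only 2 remains.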